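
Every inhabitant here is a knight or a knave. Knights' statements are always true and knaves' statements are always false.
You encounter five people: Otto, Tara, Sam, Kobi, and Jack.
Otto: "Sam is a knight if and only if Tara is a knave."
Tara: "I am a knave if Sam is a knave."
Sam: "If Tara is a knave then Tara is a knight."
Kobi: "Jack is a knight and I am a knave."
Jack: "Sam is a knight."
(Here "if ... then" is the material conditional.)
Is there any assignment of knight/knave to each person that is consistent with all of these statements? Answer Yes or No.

No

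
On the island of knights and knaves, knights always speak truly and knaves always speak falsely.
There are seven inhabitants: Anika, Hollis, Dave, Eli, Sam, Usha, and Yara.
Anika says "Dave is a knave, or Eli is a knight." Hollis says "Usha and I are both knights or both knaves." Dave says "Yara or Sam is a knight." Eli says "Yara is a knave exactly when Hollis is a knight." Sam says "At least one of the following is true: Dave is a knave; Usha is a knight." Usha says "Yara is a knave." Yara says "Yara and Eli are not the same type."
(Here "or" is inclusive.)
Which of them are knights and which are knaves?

Since Anika is a knave, "Dave is a knave, or Eli is a knight" needs to be false, which holds.
Hollis is a knave; "Usha and I are both knights or both knaves" is false, as required.
Dave is a knight, so "Yara or Sam is a knight" must be True — and it is.
Eli is a knave, so "Yara is a knave exactly when Hollis is a knight" must be false — and it is.
Sam is a knight, and the claim "at least one of the following is true: Dave is a knave; Usha is a knight" is indeed True.
Usha (knight): "Yara is a knave" — True. ✓
Yara is a knave; "Yara and Eli are not the same type" is false, as required.

Anika is a knave, Hollis is a knave, Dave is a knight, Eli is a knave, Sam is a knight, Usha is a knight, and Yara is a knave.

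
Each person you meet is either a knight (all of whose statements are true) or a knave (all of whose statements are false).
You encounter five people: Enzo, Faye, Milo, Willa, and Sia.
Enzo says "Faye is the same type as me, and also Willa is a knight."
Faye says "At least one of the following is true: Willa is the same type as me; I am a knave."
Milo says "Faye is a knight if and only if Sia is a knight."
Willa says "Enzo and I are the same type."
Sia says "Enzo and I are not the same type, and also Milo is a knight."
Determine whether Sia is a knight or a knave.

Sia is a knave.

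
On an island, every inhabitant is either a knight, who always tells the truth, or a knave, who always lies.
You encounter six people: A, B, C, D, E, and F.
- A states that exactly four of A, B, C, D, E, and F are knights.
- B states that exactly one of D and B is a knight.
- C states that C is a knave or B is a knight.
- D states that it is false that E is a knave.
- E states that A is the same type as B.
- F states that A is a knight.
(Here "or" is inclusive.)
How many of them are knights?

2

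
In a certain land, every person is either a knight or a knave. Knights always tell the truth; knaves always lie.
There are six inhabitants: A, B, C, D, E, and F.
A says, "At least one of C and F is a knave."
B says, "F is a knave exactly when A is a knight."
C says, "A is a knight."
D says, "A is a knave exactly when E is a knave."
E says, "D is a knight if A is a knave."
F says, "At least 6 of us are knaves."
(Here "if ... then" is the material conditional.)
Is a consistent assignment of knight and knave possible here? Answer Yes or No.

Yes

One consistent assignment: A=knight, B=knight, C=knight, D=knight, E=knight, F=knave.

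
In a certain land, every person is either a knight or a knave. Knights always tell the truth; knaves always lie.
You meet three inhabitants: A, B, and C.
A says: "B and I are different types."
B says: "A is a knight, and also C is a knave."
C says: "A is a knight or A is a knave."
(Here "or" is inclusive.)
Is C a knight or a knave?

C is a knight.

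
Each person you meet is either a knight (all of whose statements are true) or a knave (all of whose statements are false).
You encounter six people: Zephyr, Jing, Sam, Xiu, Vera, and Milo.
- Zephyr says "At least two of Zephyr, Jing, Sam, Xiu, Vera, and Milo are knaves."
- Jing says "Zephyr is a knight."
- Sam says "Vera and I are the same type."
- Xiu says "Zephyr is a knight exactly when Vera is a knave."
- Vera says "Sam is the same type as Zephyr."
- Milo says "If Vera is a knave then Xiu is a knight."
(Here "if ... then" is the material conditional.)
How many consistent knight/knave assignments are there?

0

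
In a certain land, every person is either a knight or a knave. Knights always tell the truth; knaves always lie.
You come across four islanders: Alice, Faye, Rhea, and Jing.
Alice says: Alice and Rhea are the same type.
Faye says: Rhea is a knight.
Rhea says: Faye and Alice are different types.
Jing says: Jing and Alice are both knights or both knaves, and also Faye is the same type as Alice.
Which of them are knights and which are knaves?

Alice is a knave, and the claim "Alice and Rhea are the same type" is indeed False.
Faye is a knight; "Rhea is a knight" is True, as required.
Rhea is a knight, so "Faye and Alice are different types" must be True — and it is.
Jing is a knave; "Jing and Alice are both knights or both knaves, and also Faye is the same type as Alice" is False, as required.

Knights: Faye and Rhea. Knaves: Alice and Jing.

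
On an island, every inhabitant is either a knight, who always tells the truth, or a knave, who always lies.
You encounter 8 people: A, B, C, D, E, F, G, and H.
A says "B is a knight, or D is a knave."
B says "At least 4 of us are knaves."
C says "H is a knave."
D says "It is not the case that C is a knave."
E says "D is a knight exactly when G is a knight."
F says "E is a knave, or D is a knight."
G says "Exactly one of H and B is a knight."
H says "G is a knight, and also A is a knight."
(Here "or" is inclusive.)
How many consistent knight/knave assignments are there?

0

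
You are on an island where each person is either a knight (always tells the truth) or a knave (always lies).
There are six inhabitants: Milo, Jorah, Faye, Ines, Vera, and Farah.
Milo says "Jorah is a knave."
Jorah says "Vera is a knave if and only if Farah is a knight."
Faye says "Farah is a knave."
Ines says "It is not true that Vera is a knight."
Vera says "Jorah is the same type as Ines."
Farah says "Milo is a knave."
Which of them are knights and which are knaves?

Milo is a knight, Jorah is a knave, Faye is a knight, Ines is a knight, Vera is a knave, and Farah is a knave.

Milo is a knight, and the claim "Jorah is a knave" is indeed True.
Jorah (knave): "Vera is a knave if and only if Farah is a knight" — False. ✓
Faye is a knight, and the claim "Farah is a knave" is indeed True.
Ines (knight): "it is not true that Vera is a knight" — True. ✓
Since Vera is a knave, "Jorah is the same type as Ines" needs to be False, which holds.
As a knave, Farah's statement "Milo is a knave" should be False; it is.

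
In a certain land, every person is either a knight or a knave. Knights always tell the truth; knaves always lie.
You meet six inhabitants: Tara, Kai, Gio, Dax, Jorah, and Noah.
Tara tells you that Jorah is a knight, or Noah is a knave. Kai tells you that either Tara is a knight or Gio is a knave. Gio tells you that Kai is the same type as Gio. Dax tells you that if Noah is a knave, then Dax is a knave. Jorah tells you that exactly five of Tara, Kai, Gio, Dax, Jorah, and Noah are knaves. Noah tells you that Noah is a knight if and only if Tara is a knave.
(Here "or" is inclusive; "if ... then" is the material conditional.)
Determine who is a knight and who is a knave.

Since Tara is a knave, "Jorah is a knight, or Noah is a knave" needs to be false, which holds.
Since Kai is a knight, "either Tara is a knight or Gio is a knave" needs to be True, which holds.
Gio is a knave; "Kai is the same type as Gio" is false, as required.
As a knight, Dax's statement "if Noah is a knave, then Dax is a knave" should be True; it is.
Jorah is a knave; "exactly five of Tara, Kai, Gio, Dax, Jorah, and Noah are knaves" is false, as required.
Since Noah is a knight, "Noah is a knight if and only if Tara is a knave" needs to be True, which holds.

Tara is a knave, Kai is a knight, Gio is a knave, Dax is a knight, Jorah is a knave, and Noah is a knight.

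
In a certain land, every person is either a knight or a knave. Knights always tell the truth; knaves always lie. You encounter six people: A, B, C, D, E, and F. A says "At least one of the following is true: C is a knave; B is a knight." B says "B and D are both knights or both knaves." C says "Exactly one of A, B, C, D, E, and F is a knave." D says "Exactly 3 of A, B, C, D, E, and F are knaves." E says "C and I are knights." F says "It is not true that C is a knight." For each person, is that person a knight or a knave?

A is a knight, B is a knave, C is a knave, D is a knight, E is a knave, and F is a knight.

A is a knight, so "at least one of the following is true: C is a knave; B is a knight" must be true — and it is.
As a knave, B's statement "B and D are both knights or both knaves" should be False; it is.
C is a knave, and the claim "exactly one of A, B, C, D, E, and F is a knave" is indeed False.
As a knight, D's statement "exactly 3 of A, B, C, D, E, and F are knaves" should be true; it is.
As a knave, E's statement "C and I are knights" should be False; it is.
F is a knight; "it is not true that C is a knight" is true, as required.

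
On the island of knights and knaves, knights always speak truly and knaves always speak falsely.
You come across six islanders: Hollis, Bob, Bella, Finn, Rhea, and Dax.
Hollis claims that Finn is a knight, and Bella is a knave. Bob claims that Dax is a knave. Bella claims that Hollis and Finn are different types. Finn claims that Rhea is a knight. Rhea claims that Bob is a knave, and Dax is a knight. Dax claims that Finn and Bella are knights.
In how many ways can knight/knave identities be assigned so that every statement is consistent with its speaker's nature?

2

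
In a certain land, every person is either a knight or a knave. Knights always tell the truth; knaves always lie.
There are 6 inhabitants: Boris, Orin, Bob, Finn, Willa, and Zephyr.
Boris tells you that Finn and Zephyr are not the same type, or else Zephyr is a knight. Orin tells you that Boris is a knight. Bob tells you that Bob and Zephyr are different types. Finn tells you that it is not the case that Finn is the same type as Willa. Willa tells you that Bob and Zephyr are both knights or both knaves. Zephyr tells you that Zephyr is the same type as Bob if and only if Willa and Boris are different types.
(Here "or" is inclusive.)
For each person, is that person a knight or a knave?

Boris is a knight, Orin is a knight, Bob is a knight, Finn is a knight, Willa is a knave, and Zephyr is a knave.

Boris is a knight, and the claim "Finn and Zephyr are not the same type, or else Zephyr is a knight" is indeed true.
Orin is a knight, so "Boris is a knight" must be true — and it is.
Since Bob is a knight, "Bob and Zephyr are different types" needs to be true, which holds.
Since Finn is a knight, "it is not the case that Finn is the same type as Willa" needs to be true, which holds.
As a knave, Willa's statement "Bob and Zephyr are both knights or both knaves" should be false; it is.
As a knave, Zephyr's statement "Zephyr is the same type as Bob if and only if Willa and Boris are different types" should be false; it is.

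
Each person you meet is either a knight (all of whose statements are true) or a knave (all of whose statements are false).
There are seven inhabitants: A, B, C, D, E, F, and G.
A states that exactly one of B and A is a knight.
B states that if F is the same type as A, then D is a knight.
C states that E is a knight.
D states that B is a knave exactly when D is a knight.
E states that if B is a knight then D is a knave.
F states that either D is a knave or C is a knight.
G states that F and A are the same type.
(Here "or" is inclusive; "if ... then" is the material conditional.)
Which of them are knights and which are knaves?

A is a knight, B is a knave, C is a knight, D is a knave, E is a knight, F is a knight, and G is a knight.

A is a knight, so "exactly one of B and A is a knight" must be true — and it is.
As a knave, B's statement "if F is the same type as A, then D is a knight" should be false; it is.
C is a knight; "E is a knight" is true, as required.
As a knave, D's statement "B is a knave exactly when D is a knight" should be false; it is.
Since E is a knight, "if B is a knight then D is a knave" needs to be true, which holds.
F is a knight; "either D is a knave or C is a knight" is true, as required.
G (knight): "F and A are the same type" — true. ✓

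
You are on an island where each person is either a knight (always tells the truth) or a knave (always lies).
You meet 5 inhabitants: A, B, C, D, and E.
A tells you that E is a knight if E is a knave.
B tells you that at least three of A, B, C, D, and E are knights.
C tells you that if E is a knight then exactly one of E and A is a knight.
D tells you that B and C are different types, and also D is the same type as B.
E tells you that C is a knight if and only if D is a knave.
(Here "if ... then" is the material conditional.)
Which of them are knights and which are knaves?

Since A is a knight, "E is a knight if E is a knave" needs to be true, which holds.
B is a knight; "at least three of A, B, C, D, and E are knights" is true, as required.
C (knave): "if E is a knight then exactly one of E and A is a knight" — false. ✓
D is a knight, and the claim "B and C are different types, and also D is the same type as B" is indeed true.
E (knight): "C is a knight if and only if D is a knave" — true. ✓

A is a knight, B is a knight, C is a knave, D is a knight, and E is a knight.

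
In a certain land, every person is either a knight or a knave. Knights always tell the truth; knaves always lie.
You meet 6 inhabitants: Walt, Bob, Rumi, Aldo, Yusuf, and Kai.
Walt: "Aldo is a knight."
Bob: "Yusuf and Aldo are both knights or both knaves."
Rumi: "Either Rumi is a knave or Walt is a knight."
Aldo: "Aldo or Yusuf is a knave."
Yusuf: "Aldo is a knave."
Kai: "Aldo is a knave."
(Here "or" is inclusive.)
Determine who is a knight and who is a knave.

As a knight, Walt's statement "Aldo is a knight" should be true; it is.
As a knave, Bob's statement "Yusuf and Aldo are both knights or both knaves" should be false; it is.
Rumi is a knight, and the claim "either Rumi is a knave or Walt is a knight" is indeed true.
Aldo is a knight; "Aldo or Yusuf is a knave" is true, as required.
Since Yusuf is a knave, "Aldo is a knave" needs to be false, which holds.
As a knave, Kai's statement "Aldo is a knave" should be false; it is.

Walt is a knight, Bob is a knave, Rumi is a knight, Aldo is a knight, Yusuf is a knave, and Kai is a knave.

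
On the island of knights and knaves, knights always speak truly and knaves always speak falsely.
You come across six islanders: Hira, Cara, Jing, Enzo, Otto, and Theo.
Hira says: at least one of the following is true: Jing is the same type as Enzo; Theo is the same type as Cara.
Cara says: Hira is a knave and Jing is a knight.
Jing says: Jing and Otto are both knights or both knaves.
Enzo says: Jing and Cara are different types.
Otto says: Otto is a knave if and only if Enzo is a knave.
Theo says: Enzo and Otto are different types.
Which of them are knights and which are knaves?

Knights: Hira, Jing, Enzo, and Otto. Knaves: Cara and Theo.

Hira (knight): "at least one of the following is true: Jing is the same type as Enzo; Theo is the same type as Cara" — True. ✓
Cara (knave): "Hira is a knave and Jing is a knight" — False. ✓
Jing is a knight, and the claim "Jing and Otto are both knights or both knaves" is indeed True.
Enzo is a knight, and the claim "Jing and Cara are different types" is indeed True.
Otto is a knight; "Otto is a knave if and only if Enzo is a knave" is True, as required.
Theo is a knave, so "Enzo and Otto are different types" must be False — and it is.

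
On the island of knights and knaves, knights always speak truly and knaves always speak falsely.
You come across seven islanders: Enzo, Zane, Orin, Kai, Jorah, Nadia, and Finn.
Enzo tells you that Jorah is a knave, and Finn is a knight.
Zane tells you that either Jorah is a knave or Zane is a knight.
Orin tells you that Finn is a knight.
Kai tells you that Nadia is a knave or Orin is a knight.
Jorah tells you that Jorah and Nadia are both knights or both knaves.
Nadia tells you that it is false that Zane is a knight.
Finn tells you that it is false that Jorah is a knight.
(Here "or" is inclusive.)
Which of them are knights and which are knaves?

Enzo is a knave, Zane is a knave, Orin is a knave, Kai is a knave, Jorah is a knight, Nadia is a knight, and Finn is a knave.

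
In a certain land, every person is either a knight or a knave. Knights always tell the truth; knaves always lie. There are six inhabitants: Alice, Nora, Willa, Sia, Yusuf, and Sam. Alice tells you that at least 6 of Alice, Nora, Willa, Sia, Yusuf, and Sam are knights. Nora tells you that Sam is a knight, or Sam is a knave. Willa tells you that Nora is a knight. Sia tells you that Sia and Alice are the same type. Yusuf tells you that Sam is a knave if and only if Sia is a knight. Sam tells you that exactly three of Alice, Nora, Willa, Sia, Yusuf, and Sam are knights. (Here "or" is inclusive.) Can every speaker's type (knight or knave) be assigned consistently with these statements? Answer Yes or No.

Checking all 64 assignments, each has at least one speaker whose statement's truth value contradicts their type.

No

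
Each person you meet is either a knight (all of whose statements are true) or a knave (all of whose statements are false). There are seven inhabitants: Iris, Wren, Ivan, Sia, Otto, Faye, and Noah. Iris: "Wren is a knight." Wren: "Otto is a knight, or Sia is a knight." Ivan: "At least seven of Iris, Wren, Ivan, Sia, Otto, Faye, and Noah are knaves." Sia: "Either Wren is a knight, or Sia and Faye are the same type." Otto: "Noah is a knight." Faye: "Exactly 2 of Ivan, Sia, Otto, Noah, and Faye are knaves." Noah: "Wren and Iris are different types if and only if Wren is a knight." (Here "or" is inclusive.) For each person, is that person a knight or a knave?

Iris is a knight, Wren is a knight, Ivan is a knave, Sia is a knight, Otto is a knave, Faye is a knave, and Noah is a knave.

Iris (knight): "Wren is a knight" — True. ✓
Wren is a knight; "Otto is a knight, or Sia is a knight" is True, as required.
Since Ivan is a knave, "at least seven of Iris, Wren, Ivan, Sia, Otto, Faye, and Noah are knaves" needs to be false, which holds.
As a knight, Sia's statement "either Wren is a knight, or Sia and Faye are the same type" should be True; it is.
Otto is a knave, so "Noah is a knight" must be false — and it is.
As a knave, Faye's statement "exactly 2 of Ivan, Sia, Otto, Noah, and Faye are knaves" should be false; it is.
Noah (knave): "Wren and Iris are different types if and only if Wren is a knight" — false. ✓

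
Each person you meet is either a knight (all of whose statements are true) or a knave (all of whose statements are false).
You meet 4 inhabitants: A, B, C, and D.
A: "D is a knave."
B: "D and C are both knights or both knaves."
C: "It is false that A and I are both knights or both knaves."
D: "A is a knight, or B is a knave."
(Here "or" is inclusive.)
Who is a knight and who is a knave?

Suppose A is a knight. Then A's statement "D is a knave" would have to be true. Checking the 8 ways to assign the others, none is consistent with every speaker.
(For instance, with B=knave, C=knave, D=knight, A's claim "D is a knave" comes out false where it would need to be true.)
So A must be a knave, making "D is a knave" false. Taking A=knave, B=knave, C=knave, D=knight, each remaining statement checks out:
  B (knave): "D and C are both knights or both knaves" — false. ✓
  C (knave): "it is false that A and I are both knights or both knaves" — false. ✓
  D (knight): "A is a knight, or B is a knave" — true. ✓
This is the unique consistent assignment.

Knights: D. Knaves: A, B, and C.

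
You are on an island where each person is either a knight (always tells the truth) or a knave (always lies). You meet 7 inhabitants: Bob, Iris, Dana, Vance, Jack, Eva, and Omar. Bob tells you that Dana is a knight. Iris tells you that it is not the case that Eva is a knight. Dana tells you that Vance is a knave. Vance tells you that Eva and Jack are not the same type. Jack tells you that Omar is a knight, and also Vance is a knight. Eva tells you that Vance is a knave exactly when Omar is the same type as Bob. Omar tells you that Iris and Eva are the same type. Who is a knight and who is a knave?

Bob is a knight, Iris is a knight, Dana is a knight, Vance is a knave, Jack is a knave, Eva is a knave, and Omar is a knave.

Bob (knight): "Dana is a knight" — true. ✓
Since Iris is a knight, "it is not the case that Eva is a knight" needs to be true, which holds.
Dana is a knight; "Vance is a knave" is true, as required.
Since Vance is a knave, "Eva and Jack are not the same type" needs to be False, which holds.
Jack is a knave; "Omar is a knight, and also Vance is a knight" is False, as required.
Eva is a knave; "Vance is a knave exactly when Omar is the same type as Bob" is False, as required.
Omar is a knave, so "Iris and Eva are the same type" must be False — and it is.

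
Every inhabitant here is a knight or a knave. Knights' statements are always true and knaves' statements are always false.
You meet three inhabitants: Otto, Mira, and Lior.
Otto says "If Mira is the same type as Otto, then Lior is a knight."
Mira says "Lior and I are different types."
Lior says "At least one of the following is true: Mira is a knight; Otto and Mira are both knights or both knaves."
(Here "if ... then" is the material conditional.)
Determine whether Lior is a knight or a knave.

Lior is a knave.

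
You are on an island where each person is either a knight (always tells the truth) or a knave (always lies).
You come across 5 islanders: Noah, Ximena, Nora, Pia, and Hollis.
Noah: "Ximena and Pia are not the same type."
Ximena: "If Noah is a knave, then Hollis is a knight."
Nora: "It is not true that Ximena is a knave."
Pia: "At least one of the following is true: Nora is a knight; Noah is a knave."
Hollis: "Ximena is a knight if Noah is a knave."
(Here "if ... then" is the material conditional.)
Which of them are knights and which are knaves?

Since Noah is a knave, "Ximena and Pia are not the same type" needs to be False, which holds.
Ximena is a knight, and the claim "if Noah is a knave, then Hollis is a knight" is indeed true.
Nora (knight): "it is not true that Ximena is a knave" — true. ✓
Pia is a knight, and the claim "at least one of the following is true: Nora is a knight; Noah is a knave" is indeed true.
Since Hollis is a knight, "Ximena is a knight if Noah is a knave" needs to be true, which holds.

Noah is a knave, Ximena is a knight, Nora is a knight, Pia is a knight, and Hollis is a knight.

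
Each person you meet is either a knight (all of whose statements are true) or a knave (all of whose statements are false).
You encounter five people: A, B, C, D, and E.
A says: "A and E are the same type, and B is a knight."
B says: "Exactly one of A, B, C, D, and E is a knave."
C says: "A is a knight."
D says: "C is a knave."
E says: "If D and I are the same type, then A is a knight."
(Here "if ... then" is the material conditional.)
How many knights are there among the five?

4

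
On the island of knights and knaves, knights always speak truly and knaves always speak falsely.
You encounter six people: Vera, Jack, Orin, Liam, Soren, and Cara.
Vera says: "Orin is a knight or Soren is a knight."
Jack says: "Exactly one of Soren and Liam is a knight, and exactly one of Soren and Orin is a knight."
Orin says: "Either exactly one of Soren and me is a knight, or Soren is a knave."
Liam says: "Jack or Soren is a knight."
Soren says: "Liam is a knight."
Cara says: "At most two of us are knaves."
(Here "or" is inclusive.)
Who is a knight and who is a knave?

Knights: Vera and Orin. Knaves: Jack, Liam, Soren, and Cara.

Vera is a knight, so "Orin is a knight or Soren is a knight" must be true — and it is.
Jack is a knave, and the claim "exactly one of Soren and Liam is a knight, and exactly one of Soren and Orin is a knight" is indeed False.
Orin (knight): "either exactly one of Soren and me is a knight, or Soren is a knave" — true. ✓
Liam (knave): "Jack or Soren is a knight" — False. ✓
Soren is a knave; "Liam is a knight" is False, as required.
Since Cara is a knave, "at most two of us are knaves" needs to be False, which holds.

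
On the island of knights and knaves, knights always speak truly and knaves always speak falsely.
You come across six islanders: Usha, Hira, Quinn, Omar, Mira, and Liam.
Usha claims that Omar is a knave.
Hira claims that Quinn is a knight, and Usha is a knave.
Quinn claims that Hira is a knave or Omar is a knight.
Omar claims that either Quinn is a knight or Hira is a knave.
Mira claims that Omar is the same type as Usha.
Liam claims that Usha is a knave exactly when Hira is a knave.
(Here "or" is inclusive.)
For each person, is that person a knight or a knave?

Usha is a knave, Hira is a knight, Quinn is a knight, Omar is a knight, Mira is a knave, and Liam is a knave.

Usha is a knave, and the claim "Omar is a knave" is indeed false.
As a knight, Hira's statement "Quinn is a knight, and Usha is a knave" should be true; it is.
As a knight, Quinn's statement "Hira is a knave or Omar is a knight" should be true; it is.
As a knight, Omar's statement "either Quinn is a knight or Hira is a knave" should be true; it is.
Mira is a knave, and the claim "Omar is the same type as Usha" is indeed false.
Since Liam is a knave, "Usha is a knave exactly when Hira is a knave" needs to be false, which holds.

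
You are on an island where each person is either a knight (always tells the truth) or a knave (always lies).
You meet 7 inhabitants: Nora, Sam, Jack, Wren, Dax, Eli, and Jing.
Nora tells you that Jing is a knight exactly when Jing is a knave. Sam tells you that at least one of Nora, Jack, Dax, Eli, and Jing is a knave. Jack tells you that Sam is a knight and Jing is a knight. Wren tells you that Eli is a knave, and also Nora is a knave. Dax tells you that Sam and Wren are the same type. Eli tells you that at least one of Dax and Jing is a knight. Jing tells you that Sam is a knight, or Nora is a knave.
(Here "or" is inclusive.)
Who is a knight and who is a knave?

Nora is a knave, Sam is a knight, Jack is a knight, Wren is a knave, Dax is a knave, Eli is a knight, and Jing is a knight.

As a knave, Nora's statement "Jing is a knight exactly when Jing is a knave" should be false; it is.
Sam is a knight, and the claim "at least one of Nora, Jack, Dax, Eli, and Jing is a knave" is indeed True.
Jack is a knight; "Sam is a knight and Jing is a knight" is True, as required.
Wren is a knave; "Eli is a knave, and also Nora is a knave" is false, as required.
Dax is a knave, so "Sam and Wren are the same type" must be false — and it is.
Eli is a knight, and the claim "at least one of Dax and Jing is a knight" is indeed True.
Since Jing is a knight, "Sam is a knight, or Nora is a knave" needs to be True, which holds.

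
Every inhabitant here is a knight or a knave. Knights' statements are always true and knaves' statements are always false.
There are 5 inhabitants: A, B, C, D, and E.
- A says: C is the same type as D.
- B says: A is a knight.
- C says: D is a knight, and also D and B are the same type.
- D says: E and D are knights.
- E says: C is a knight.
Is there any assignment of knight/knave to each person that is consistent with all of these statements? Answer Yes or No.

Yes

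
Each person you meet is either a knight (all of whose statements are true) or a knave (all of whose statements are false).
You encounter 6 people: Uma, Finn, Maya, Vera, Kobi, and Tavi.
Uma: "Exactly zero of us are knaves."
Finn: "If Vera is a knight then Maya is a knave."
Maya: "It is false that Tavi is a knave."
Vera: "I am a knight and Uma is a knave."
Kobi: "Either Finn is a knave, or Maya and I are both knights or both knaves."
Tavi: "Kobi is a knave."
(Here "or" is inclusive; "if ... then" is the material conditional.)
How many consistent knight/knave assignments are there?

1

Consistent assignments:
  Uma=knave, Finn=knight, Maya=knight, Vera=knave, Kobi=knave, Tavi=knight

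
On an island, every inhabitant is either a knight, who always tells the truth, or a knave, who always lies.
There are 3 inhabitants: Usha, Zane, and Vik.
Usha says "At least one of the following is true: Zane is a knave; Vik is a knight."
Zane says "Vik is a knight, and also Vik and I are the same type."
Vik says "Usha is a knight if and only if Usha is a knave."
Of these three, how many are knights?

1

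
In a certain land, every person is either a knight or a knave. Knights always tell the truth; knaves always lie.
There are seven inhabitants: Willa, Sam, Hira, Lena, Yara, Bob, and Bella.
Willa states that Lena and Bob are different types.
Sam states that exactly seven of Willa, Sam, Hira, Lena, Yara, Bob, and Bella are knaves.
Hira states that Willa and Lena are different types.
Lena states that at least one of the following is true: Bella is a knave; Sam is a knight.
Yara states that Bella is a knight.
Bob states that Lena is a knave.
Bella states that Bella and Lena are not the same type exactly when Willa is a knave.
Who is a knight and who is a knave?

Willa is a knight, Sam is a knave, Hira is a knave, Lena is a knight, Yara is a knave, Bob is a knave, and Bella is a knave.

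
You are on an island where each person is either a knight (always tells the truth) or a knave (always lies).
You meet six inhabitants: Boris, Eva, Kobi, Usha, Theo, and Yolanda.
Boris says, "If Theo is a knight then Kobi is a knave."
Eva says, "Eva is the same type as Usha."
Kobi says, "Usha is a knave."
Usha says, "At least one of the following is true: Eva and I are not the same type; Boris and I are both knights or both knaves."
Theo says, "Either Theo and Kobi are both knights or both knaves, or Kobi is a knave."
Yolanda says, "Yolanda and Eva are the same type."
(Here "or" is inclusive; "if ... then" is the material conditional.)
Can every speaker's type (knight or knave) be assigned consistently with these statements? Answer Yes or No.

One consistent assignment: Boris=knight, Eva=knight, Kobi=knave, Usha=knight, Theo=knight, Yolanda=knight.

Yes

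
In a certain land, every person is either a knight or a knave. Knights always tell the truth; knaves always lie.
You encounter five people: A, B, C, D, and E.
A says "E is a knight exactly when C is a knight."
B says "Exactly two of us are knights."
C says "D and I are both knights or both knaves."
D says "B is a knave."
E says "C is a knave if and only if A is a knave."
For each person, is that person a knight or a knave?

A is a knight, B is a knave, C is a knight, D is a knight, and E is a knight.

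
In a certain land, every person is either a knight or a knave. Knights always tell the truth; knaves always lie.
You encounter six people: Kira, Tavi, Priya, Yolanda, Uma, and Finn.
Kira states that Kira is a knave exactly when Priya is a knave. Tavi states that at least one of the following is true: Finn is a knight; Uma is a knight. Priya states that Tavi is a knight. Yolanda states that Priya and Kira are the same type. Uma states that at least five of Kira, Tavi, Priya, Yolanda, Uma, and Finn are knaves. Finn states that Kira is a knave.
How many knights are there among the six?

3

The unique consistent assignment is Kira=knave, Tavi=knight, Priya=knight, Yolanda=knave, Uma=knave, Finn=knight.
That has 3 knights.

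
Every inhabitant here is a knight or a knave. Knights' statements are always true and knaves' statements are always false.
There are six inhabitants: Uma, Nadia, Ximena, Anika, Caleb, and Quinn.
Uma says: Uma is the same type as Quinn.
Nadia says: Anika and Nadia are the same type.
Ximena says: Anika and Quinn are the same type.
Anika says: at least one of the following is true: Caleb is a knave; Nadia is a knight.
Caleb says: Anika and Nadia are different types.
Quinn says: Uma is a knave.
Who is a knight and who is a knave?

Since Uma is a knave, "Uma is the same type as Quinn" needs to be False, which holds.
Nadia is a knight; "Anika and Nadia are the same type" is True, as required.
Ximena is a knight; "Anika and Quinn are the same type" is True, as required.
Anika is a knight; "at least one of the following is true: Caleb is a knave; Nadia is a knight" is True, as required.
Caleb is a knave; "Anika and Nadia are different types" is False, as required.
As a knight, Quinn's statement "Uma is a knave" should be True; it is.

Knights: Nadia, Ximena, Anika, and Quinn. Knaves: Uma and Caleb.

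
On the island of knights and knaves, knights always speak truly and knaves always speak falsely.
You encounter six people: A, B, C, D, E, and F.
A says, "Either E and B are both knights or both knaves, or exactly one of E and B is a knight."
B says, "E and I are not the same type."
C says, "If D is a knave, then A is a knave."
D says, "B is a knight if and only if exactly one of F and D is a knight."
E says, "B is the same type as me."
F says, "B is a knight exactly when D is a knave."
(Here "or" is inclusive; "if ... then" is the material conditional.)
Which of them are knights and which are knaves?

Knights: A, B, C, and D. Knaves: E and F.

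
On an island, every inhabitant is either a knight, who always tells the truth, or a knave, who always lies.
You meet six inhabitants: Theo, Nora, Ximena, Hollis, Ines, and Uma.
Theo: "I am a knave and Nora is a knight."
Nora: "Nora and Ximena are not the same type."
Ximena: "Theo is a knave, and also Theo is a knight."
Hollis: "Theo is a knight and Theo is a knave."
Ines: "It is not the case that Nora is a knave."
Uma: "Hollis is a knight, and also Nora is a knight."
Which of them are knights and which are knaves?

Theo is a knave, Nora is a knave, Ximena is a knave, Hollis is a knave, Ines is a knave, and Uma is a knave.

As a knave, Theo's statement "I am a knave and Nora is a knight" should be False; it is.
Since Nora is a knave, "Nora and Ximena are not the same type" needs to be False, which holds.
Ximena is a knave, so "Theo is a knave, and also Theo is a knight" must be False — and it is.
Since Hollis is a knave, "Theo is a knight and Theo is a knave" needs to be False, which holds.
Ines is a knave; "it is not the case that Nora is a knave" is False, as required.
Uma (knave): "Hollis is a knight, and also Nora is a knight" — False. ✓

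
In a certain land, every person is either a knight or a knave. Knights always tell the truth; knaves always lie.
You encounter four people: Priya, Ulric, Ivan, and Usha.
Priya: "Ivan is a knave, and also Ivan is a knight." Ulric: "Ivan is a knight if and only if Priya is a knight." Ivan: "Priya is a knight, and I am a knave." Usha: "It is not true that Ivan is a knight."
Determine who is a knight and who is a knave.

Priya (knave): "Ivan is a knave, and also Ivan is a knight" — false. ✓
Ulric (knight): "Ivan is a knight if and only if Priya is a knight" — true. ✓
Since Ivan is a knave, "Priya is a knight, and I am a knave" needs to be false, which holds.
Usha is a knight; "it is not true that Ivan is a knight" is true, as required.

Priya is a knave, Ulric is a knight, Ivan is a knave, and Usha is a knight.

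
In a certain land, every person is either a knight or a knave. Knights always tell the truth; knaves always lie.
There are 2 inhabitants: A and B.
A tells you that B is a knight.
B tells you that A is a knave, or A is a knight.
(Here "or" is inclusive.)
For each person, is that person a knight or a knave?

A is a knight and B is a knight.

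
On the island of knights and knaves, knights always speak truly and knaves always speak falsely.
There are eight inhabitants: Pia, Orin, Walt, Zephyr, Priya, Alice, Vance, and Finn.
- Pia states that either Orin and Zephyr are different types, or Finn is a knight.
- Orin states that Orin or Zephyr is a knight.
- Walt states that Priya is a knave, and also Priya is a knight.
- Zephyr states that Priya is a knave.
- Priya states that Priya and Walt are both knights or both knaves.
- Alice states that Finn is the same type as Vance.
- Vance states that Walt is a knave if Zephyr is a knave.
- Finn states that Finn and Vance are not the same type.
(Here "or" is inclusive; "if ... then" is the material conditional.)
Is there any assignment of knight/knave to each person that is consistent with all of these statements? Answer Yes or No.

No

Checking all 256 assignments, each has at least one speaker whose statement's truth value contradicts their type.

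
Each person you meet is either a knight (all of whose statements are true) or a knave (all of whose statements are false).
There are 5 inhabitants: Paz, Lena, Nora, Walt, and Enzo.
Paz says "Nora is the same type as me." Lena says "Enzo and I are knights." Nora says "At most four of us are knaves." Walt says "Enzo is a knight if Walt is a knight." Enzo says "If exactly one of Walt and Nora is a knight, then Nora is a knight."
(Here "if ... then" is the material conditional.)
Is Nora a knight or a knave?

Nora is a knight.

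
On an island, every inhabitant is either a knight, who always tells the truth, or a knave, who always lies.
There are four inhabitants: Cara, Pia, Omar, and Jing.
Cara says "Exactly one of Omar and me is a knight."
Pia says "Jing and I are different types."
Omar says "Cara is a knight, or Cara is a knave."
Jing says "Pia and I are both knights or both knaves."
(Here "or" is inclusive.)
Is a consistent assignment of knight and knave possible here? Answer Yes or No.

No

Checking all 16 assignments, each has at least one speaker whose statement's truth value contradicts their type.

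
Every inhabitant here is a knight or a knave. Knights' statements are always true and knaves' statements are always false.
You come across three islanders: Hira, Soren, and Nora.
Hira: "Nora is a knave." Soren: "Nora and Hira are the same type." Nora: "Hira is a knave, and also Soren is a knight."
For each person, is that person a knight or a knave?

Hira is a knight, Soren is a knave, and Nora is a knave.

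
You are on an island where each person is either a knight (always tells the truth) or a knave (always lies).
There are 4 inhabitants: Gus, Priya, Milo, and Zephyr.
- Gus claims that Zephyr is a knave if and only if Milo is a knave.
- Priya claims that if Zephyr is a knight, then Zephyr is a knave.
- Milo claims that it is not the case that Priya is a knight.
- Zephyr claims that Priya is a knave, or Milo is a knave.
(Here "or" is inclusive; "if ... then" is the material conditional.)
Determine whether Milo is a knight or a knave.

Milo is a knight.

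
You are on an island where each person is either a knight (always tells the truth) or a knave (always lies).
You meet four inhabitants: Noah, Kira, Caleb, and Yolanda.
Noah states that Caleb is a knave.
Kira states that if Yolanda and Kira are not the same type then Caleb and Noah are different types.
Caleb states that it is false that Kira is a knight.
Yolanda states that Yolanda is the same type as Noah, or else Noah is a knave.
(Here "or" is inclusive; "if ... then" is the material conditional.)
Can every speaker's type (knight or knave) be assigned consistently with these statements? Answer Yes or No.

Yes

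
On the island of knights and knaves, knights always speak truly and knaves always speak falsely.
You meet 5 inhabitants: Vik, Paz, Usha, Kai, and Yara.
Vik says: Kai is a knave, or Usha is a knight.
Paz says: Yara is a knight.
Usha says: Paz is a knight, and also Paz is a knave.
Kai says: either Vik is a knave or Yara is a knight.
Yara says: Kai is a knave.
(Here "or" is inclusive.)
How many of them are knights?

1

The unique consistent assignment is Vik=knave, Paz=knave, Usha=knave, Kai=knight, Yara=knave.
That has 1 knight.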